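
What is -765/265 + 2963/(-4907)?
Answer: -907810/260071 ≈ -3.4906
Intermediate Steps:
-765/265 + 2963/(-4907) = -765*1/265 + 2963*(-1/4907) = -153/53 - 2963/4907 = -907810/260071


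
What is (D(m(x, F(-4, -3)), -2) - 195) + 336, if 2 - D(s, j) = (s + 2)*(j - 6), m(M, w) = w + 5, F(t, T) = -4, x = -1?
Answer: 167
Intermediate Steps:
m(M, w) = 5 + w
D(s, j) = 2 - (-6 + j)*(2 + s) (D(s, j) = 2 - (s + 2)*(j - 6) = 2 - (2 + s)*(-6 + j) = 2 - (-6 + j)*(2 + s))
(D(m(x, F(-4, -3)), -2) - 195) + 336 = ((14 - 2*(-2) + 6*(5 - 4) - 1*(-2)*(5 - 4)) - 195) + 336 = ((14 + 4 + 6*1 - 1*(-2)*1) - 195) + 336 = ((14 + 4 + 6 + 2) - 195) + 336 = (26 - 195) + 336 = -169 + 336 = 167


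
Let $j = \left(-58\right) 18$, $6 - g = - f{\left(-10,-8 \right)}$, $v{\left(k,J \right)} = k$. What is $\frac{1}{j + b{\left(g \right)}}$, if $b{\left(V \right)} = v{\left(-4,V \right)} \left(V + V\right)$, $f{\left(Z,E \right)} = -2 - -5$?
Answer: $- \frac{1}{1116} \approx -0.00089606$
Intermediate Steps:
$f{\left(Z,E \right)} = 3$ ($f{\left(Z,E \right)} = -2 + 5 = 3$)
$g = 9$ ($g = 6 - \left(-1\right) 3 = 6 - -3 = 6 + 3 = 9$)
$b{\left(V \right)} = - 8 V$ ($b{\left(V \right)} = - 4 \left(V + V\right) = - 4 \cdot 2 V = - 8 V$)
$j = -1044$
$\frac{1}{j + b{\left(g \right)}} = \frac{1}{-1044 - 72} = \frac{1}{-1116} = - \frac{1}{1116}$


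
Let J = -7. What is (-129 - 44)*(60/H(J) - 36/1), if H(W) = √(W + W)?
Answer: 6228 + 5190*I*√14/7 ≈ 6228.0 + 2774.2*I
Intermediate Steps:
H(W) = √2*√W (H(W) = √(2*W) = √2*√W)
(-129 - 44)*(60/H(J) - 36/1) = (-129 - 44)*(60/((√2*√(-7))) - 36/1) = -173*(60/((√2*(I*√7))) - 36*1) = -173*(60/((I*√14)) - 36) = -173*(60*(-I*√14/14) - 36) = -173*(-30*I*√14/7 - 36) = -173*(-36 - 30*I*√14/7) = 6228 + 5190*I*√14/7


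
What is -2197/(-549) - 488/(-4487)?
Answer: 10125851/2463363 ≈ 4.1106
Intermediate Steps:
-2197/(-549) - 488/(-4487) = -2197*(-1/549) - 488*(-1/4487) = 2197/549 + 488/4487 = 10125851/2463363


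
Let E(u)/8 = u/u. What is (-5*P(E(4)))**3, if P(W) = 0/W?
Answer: 0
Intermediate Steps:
E(u) = 8 (E(u) = 8*(u/u) = 8*1 = 8)
P(W) = 0
(-5*P(E(4)))**3 = (-5*0)**3 = 0**3 = 0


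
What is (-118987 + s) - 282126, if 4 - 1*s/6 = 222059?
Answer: -1733443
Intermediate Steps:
s = -1332330 (s = 24 - 6*222059 = 24 - 1332354 = -1332330)
(-118987 + s) - 282126 = (-118987 - 1332330) - 282126 = -1451317 - 282126 = -1733443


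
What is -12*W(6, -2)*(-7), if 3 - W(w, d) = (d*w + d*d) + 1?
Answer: 840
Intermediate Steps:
W(w, d) = 2 - d² - d*w (W(w, d) = 3 - ((d*w + d*d) + 1) = 3 - ((d*w + d²) + 1) = 3 - ((d² + d*w) + 1) = 3 - (1 + d² + d*w) = 3 + (-1 - d² - d*w) = 2 - d² - d*w)
-12*W(6, -2)*(-7) = -12*(2 - 1*(-2)² - 1*(-2)*6)*(-7) = -12*(2 - 1*4 + 12)*(-7) = -12*(2 - 4 + 12)*(-7) = -12*10*(-7) = -120*(-7) = 840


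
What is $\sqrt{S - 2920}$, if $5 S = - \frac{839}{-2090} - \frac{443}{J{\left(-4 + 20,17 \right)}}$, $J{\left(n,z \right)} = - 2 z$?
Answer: $\frac{i \sqrt{920690314753}}{17765} \approx 54.012 i$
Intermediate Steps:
$S = \frac{238599}{88825}$ ($S = \frac{- \frac{839}{-2090} - \frac{443}{\left(-2\right) 17}}{5} = \frac{\left(-839\right) \left(- \frac{1}{2090}\right) - \frac{443}{-34}}{5} = \frac{\frac{839}{2090} - - \frac{443}{34}}{5} = \frac{\frac{839}{2090} + \frac{443}{34}}{5} = \frac{1}{5} \cdot \frac{238599}{17765} = \frac{238599}{88825} \approx 2.6862$)
$\sqrt{S - 2920} = \sqrt{\frac{238599}{88825} - 2920} = \sqrt{- \frac{259130401}{88825}} = \frac{i \sqrt{920690314753}}{17765}$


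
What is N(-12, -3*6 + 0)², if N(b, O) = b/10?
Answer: 36/25 ≈ 1.4400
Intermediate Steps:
N(b, O) = b/10 (N(b, O) = b*(⅒) = b/10)
N(-12, -3*6 + 0)² = ((⅒)*(-12))² = (-6/5)² = 36/25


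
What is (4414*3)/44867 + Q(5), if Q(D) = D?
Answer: 237577/44867 ≈ 5.2951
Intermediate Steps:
(4414*3)/44867 + Q(5) = (4414*3)/44867 + 5 = 13242*(1/44867) + 5 = 13242/44867 + 5 = 237577/44867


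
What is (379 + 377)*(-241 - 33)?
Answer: -207144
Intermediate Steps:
(379 + 377)*(-241 - 33) = 756*(-274) = -207144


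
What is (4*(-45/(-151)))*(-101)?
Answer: -18180/151 ≈ -120.40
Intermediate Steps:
(4*(-45/(-151)))*(-101) = (4*(-45*(-1/151)))*(-101) = (4*(45/151))*(-101) = (180/151)*(-101) = -18180/151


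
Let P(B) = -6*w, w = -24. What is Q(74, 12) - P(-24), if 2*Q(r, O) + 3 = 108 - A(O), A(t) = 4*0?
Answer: -183/2 ≈ -91.500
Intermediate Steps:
P(B) = 144 (P(B) = -6*(-24) = 144)
A(t) = 0
Q(r, O) = 105/2 (Q(r, O) = -3/2 + (108 - 1*0)/2 = -3/2 + (108 + 0)/2 = -3/2 + (1/2)*108 = -3/2 + 54 = 105/2)
Q(74, 12) - P(-24) = 105/2 - 1*144 = 105/2 - 144 = -183/2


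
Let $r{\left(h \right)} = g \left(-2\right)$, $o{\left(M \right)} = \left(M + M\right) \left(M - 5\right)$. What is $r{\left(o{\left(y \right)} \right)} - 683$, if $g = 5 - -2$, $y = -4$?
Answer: $-697$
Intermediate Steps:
$g = 7$ ($g = 5 + 2 = 7$)
$o{\left(M \right)} = 2 M \left(-5 + M\right)$
$r{\left(h \right)} = -14$ ($r{\left(h \right)} = 7 \left(-2\right) = -14$)
$r{\left(o{\left(y \right)} \right)} - 683 = -14 - 683 = -697$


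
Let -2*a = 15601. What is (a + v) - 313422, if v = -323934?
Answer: -1290313/2 ≈ -6.4516e+5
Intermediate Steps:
a = -15601/2 (a = -½*15601 = -15601/2 ≈ -7800.5)
(a + v) - 313422 = (-15601/2 - 323934) - 313422 = -663469/2 - 313422 = -1290313/2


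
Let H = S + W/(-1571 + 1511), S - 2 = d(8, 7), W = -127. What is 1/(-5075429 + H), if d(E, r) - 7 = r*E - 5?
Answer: -60/304522013 ≈ -1.9703e-7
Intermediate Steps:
d(E, r) = 2 + E*r (d(E, r) = 7 + (r*E - 5) = 7 + (E*r - 5) = 7 + (-5 + E*r) = 2 + E*r)
S = 60 (S = 2 + (2 + 8*7) = 2 + (2 + 56) = 2 + 58 = 60)
H = 3727/60 (H = 60 - 127/(-1571 + 1511) = 60 - 127/(-60) = 60 - 127*(-1/60) = 60 + 127/60 = 3727/60 ≈ 62.117)
1/(-5075429 + H) = 1/(-5075429 + 3727/60) = 1/(-304522013/60) = -60/304522013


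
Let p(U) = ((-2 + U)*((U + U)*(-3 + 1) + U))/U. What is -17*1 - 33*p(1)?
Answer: -116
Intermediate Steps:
p(U) = 6 - 3*U (p(U) = ((-2 + U)*((2*U)*(-2) + U))/U = ((-2 + U)*(-4*U + U))/U = ((-2 + U)*(-3*U))/U = (-3*U*(-2 + U))/U = 6 - 3*U)
-17*1 - 33*p(1) = -17*1 - 33*(6 - 3*1) = -17 - 33*(6 - 3) = -17 - 33*3 = -17 - 99 = -116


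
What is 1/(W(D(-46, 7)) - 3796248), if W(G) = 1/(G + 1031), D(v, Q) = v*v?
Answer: -3147/11946792455 ≈ -2.6342e-7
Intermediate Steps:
D(v, Q) = v²
W(G) = 1/(1031 + G)
1/(W(D(-46, 7)) - 3796248) = 1/(1/(1031 + (-46)²) - 3796248) = 1/(1/(1031 + 2116) - 3796248) = 1/(1/3147 - 3796248) = 1/(-11946792455/3147) = -3147/11946792455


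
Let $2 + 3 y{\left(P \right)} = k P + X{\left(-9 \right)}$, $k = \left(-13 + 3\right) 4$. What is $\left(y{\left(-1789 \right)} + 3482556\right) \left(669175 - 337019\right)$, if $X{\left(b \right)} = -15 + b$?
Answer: $\frac{3494016059512}{3} \approx 1.1647 \cdot 10^{12}$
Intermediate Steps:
$k = -40$ ($k = \left(-10\right) 4 = -40$)
$y{\left(P \right)} = - \frac{26}{3} - \frac{40 P}{3}$ ($y{\left(P \right)} = - \frac{2}{3} + \frac{- 40 P - 24}{3} = - \frac{2}{3} + \frac{-24 - 40 P}{3} = - \frac{2}{3} - \left(8 + \frac{40 P}{3}\right) = - \frac{26}{3} - \frac{40 P}{3}$)
$\left(y{\left(-1789 \right)} + 3482556\right) \left(669175 - 337019\right) = \left(\left(- \frac{26}{3} - - \frac{71560}{3}\right) + 3482556\right) \left(669175 - 337019\right) = \left(\left(- \frac{26}{3} + \frac{71560}{3}\right) + 3482556\right) 332156 = \left(\frac{71534}{3} + 3482556\right) 332156 = \frac{10519202}{3} \cdot 332156 = \frac{3494016059512}{3}$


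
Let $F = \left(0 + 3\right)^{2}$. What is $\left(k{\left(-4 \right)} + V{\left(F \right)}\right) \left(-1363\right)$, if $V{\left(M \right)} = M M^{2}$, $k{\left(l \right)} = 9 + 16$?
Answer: $-1027702$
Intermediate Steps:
$F = 9$ ($F = 3^{2} = 9$)
$k{\left(l \right)} = 25$
$V{\left(M \right)} = M^{3}$
$\left(k{\left(-4 \right)} + V{\left(F \right)}\right) \left(-1363\right) = \left(25 + 9^{3}\right) \left(-1363\right) = \left(25 + 729\right) \left(-1363\right) = 754 \left(-1363\right) = -1027702$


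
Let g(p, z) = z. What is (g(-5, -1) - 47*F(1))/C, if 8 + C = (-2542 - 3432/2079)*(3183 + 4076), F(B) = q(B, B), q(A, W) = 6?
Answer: 2547/166179322 ≈ 1.5327e-5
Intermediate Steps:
F(B) = 6
C = -166179322/9 (C = -8 + (-2542 - 3432/2079)*(3183 + 4076) = -8 + (-2542 - 3432*1/2079)*7259 = -8 + (-2542 - 104/63)*7259 = -8 - 160250/63*7259 = -8 - 166179250/9 = -166179322/9 ≈ -1.8464e+7)
(g(-5, -1) - 47*F(1))/C = (-1 - 47*6)/(-166179322/9) = (-1 - 282)*(-9/166179322) = -283*(-9/166179322) = 2547/166179322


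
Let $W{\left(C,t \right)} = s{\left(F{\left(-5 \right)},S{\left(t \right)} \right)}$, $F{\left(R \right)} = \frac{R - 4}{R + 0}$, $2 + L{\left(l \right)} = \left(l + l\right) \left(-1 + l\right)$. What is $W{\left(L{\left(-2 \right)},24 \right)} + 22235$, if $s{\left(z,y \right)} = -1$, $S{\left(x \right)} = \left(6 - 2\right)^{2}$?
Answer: $22234$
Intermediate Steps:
$S{\left(x \right)} = 16$ ($S{\left(x \right)} = 4^{2} = 16$)
$L{\left(l \right)} = -2 + 2 l \left(-1 + l\right)$ ($L{\left(l \right)} = -2 + \left(l + l\right) \left(-1 + l\right) = -2 + 2 l \left(-1 + l\right)$)
$F{\left(R \right)} = \frac{-4 + R}{R}$
$W{\left(C,t \right)} = -1$
$W{\left(L{\left(-2 \right)},24 \right)} + 22235 = -1 + 22235 = 22234$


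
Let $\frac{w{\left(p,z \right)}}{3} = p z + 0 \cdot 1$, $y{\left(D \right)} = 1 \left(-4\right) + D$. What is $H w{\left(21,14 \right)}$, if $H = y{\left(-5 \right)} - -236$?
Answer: $200214$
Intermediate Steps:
$y{\left(D \right)} = -4 + D$
$H = 227$ ($H = \left(-4 - 5\right) - -236 = -9 + 236 = 227$)
$w{\left(p,z \right)} = 3 p z$ ($w{\left(p,z \right)} = 3 \left(p z + 0 \cdot 1\right) = 3 \left(p z + 0\right) = 3 p z$)
$H w{\left(21,14 \right)} = 227 \cdot 3 \cdot 21 \cdot 14 = 227 \cdot 882 = 200214$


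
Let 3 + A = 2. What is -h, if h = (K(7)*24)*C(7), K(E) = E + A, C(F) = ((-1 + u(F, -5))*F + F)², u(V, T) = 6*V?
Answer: -12446784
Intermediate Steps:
A = -1 (A = -3 + 2 = -1)
C(F) = (F + F*(-1 + 6*F))² (C(F) = ((-1 + 6*F)*F + F)² = (F*(-1 + 6*F) + F)² = (F + F*(-1 + 6*F))²)
K(E) = -1 + E (K(E) = E - 1 = -1 + E)
h = 12446784 (h = ((-1 + 7)*24)*(36*7⁴) = (6*24)*(36*2401) = 144*86436 = 12446784)
-h = -1*12446784 = -12446784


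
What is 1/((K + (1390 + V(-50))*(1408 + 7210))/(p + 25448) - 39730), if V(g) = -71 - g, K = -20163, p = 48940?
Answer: -74388/2943657361 ≈ -2.5271e-5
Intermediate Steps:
1/((K + (1390 + V(-50))*(1408 + 7210))/(p + 25448) - 39730) = 1/((-20163 + (1390 + (-71 - 1*(-50)))*(1408 + 7210))/(48940 + 25448) - 39730) = 1/((-20163 + (1390 + (-71 + 50))*8618)/74388 - 39730) = 1/((-20163 + (1390 - 21)*8618)*(1/74388) - 39730) = 1/((-20163 + 1369*8618)*(1/74388) - 39730) = 1/((-20163 + 11798042)*(1/74388) - 39730) = 1/(11777879*(1/74388) - 39730) = 1/(11777879/74388 - 39730) = 1/(-2943657361/74388) = -74388/2943657361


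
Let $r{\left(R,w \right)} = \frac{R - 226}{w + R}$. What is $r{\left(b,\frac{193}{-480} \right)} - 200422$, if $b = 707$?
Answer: $- \frac{67976297594}{339167} \approx -2.0042 \cdot 10^{5}$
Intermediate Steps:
$r{\left(R,w \right)} = \frac{-226 + R}{R + w}$
$r{\left(b,\frac{193}{-480} \right)} - 200422 = \frac{-226 + 707}{707 + \frac{193}{-480}} - 200422 = \frac{1}{707 + 193 \left(- \frac{1}{480}\right)} 481 - 200422 = \frac{1}{707 - \frac{193}{480}} \cdot 481 - 200422 = \frac{1}{\frac{339167}{480}} \cdot 481 - 200422 = \frac{480}{339167} \cdot 481 - 200422 = \frac{230880}{339167} - 200422 = - \frac{67976297594}{339167}$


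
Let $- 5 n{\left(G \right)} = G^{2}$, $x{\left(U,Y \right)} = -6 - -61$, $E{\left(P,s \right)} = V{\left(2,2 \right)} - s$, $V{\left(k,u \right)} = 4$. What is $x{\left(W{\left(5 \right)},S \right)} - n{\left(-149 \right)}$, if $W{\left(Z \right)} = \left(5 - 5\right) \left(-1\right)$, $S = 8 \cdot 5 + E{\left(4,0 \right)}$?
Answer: $\frac{22476}{5} \approx 4495.2$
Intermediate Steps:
$E{\left(P,s \right)} = 4 - s$
$S = 44$ ($S = 8 \cdot 5 + \left(4 - 0\right) = 40 + \left(4 + 0\right) = 40 + 4 = 44$)
$W{\left(Z \right)} = 0$ ($W{\left(Z \right)} = 0 \left(-1\right) = 0$)
$x{\left(U,Y \right)} = 55$ ($x{\left(U,Y \right)} = -6 + 61 = 55$)
$n{\left(G \right)} = - \frac{G^{2}}{5}$
$x{\left(W{\left(5 \right)},S \right)} - n{\left(-149 \right)} = 55 - - \frac{\left(-149\right)^{2}}{5} = 55 - \left(- \frac{1}{5}\right) 22201 = 55 - - \frac{22201}{5} = 55 + \frac{22201}{5} = \frac{22476}{5}$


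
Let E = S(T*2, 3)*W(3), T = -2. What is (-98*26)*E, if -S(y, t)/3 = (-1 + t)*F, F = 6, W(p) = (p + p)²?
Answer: 3302208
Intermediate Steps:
W(p) = 4*p² (W(p) = (2*p)² = 4*p²)
S(y, t) = 18 - 18*t (S(y, t) = -3*(-1 + t)*6 = -3*(-6 + 6*t) = 18 - 18*t)
E = -1296 (E = (18 - 18*3)*(4*3²) = (18 - 54)*(4*9) = -36*36 = -1296)
(-98*26)*E = -98*26*(-1296) = -2548*(-1296) = 3302208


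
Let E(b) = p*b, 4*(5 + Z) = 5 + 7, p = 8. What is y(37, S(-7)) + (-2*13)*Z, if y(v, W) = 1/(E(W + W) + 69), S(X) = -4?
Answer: 261/5 ≈ 52.200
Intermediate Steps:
Z = -2 (Z = -5 + (5 + 7)/4 = -5 + (1/4)*12 = -5 + 3 = -2)
E(b) = 8*b
y(v, W) = 1/(69 + 16*W) (y(v, W) = 1/(8*(W + W) + 69) = 1/(8*(2*W) + 69) = 1/(16*W + 69) = 1/(69 + 16*W))
y(37, S(-7)) + (-2*13)*Z = 1/(69 + 16*(-4)) - 2*13*(-2) = 1/(69 - 64) - 26*(-2) = 1/5 + 52 = 261/5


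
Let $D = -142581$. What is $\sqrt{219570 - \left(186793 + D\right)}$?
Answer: $\sqrt{175358} \approx 418.76$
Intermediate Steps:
$\sqrt{219570 - \left(186793 + D\right)} = \sqrt{219570 - 44212} = \sqrt{175358}$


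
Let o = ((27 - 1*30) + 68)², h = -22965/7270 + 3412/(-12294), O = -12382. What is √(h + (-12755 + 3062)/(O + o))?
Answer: I*√147518682032319510466/8100569874 ≈ 1.4994*I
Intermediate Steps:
h = -30713695/8937738 (h = -22965*1/7270 + 3412*(-1/12294) = -4593/1454 - 1706/6147 = -30713695/8937738 ≈ -3.4364)
o = 4225 (o = ((27 - 30) + 68)² = (-3 + 68)² = 65² = 4225)
√(h + (-12755 + 3062)/(O + o)) = √(-30713695/8937738 + (-12755 + 3062)/(-12382 + 4225)) = √(-30713695/8937738 - 9693/(-8157)) = √(-30713695/8937738 - 9693*(-1/8157)) = √(-30713695/8937738 + 3231/2719) = √(-54632705227/24301709622) = I*√147518682032319510466/8100569874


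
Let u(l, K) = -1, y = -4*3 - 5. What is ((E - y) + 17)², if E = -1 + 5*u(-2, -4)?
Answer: 784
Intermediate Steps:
y = -17 (y = -12 - 5 = -17)
E = -6 (E = -1 + 5*(-1) = -1 - 5 = -6)
((E - y) + 17)² = ((-6 - 1*(-17)) + 17)² = ((-6 + 17) + 17)² = (11 + 17)² = 28² = 784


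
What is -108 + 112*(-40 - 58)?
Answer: -11084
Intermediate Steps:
-108 + 112*(-40 - 58) = -108 + 112*(-98) = -108 - 10976 = -11084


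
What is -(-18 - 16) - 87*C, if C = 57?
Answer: -4925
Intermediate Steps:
-(-18 - 16) - 87*C = -(-18 - 16) - 87*57 = -1*(-34) - 4959 = 34 - 4959 = -4925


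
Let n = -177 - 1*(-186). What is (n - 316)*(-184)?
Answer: 56488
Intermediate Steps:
n = 9 (n = -177 + 186 = 9)
(n - 316)*(-184) = (9 - 316)*(-184) = -307*(-184) = 56488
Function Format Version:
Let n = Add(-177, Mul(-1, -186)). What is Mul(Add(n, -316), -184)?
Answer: 56488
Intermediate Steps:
n = 9 (n = Add(-177, 186) = 9)
Mul(Add(n, -316), -184) = Mul(Add(9, -316), -184) = Mul(-307, -184) = 56488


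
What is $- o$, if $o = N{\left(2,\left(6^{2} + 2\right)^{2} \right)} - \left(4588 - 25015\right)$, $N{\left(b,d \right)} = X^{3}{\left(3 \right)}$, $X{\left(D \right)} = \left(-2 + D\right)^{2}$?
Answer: $-20428$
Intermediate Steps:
$N{\left(b,d \right)} = 1$ ($N{\left(b,d \right)} = \left(\left(-2 + 3\right)^{2}\right)^{3} = \left(1^{2}\right)^{3} = 1^{3} = 1$)
$o = 20428$ ($o = 1 - \left(4588 - 25015\right) = 1 - -20427 = 1 + 20427 = 20428$)
$- o = \left(-1\right) 20428 = -20428$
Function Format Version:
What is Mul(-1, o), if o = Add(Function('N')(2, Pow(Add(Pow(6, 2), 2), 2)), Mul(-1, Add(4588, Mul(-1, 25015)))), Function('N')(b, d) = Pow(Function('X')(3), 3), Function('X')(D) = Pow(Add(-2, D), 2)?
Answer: -20428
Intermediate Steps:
Function('N')(b, d) = 1 (Function('N')(b, d) = Pow(Pow(Add(-2, 3), 2), 3) = Pow(Pow(1, 2), 3) = Pow(1, 3) = 1)
o = 20428 (o = Add(1, Mul(-1, Add(4588, Mul(-1, 25015)))) = Add(1, Mul(-1, Add(4588, -25015))) = Add(1, Mul(-1, -20427)) = Add(1, 20427) = 20428)
Mul(-1, o) = Mul(-1, 20428) = -20428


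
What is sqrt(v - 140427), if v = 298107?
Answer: 12*sqrt(1095) ≈ 397.09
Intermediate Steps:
sqrt(v - 140427) = sqrt(298107 - 140427) = sqrt(157680) = 12*sqrt(1095)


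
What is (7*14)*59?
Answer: 5782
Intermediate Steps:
(7*14)*59 = 98*59 = 5782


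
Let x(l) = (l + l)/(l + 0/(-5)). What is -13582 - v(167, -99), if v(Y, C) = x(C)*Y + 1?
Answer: -13917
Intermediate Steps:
x(l) = 2 (x(l) = (2*l)/(l + 0*(-⅕)) = (2*l)/(l + 0) = (2*l)/l = 2)
v(Y, C) = 1 + 2*Y (v(Y, C) = 2*Y + 1 = 1 + 2*Y)
-13582 - v(167, -99) = -13582 - (1 + 2*167) = -13582 - (1 + 334) = -13582 - 1*335 = -13582 - 335 = -13917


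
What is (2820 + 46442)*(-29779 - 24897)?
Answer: -2693449112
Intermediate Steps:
(2820 + 46442)*(-29779 - 24897) = 49262*(-54676) = -2693449112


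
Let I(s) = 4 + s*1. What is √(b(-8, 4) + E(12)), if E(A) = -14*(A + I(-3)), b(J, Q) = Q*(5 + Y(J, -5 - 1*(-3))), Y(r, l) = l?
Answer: I*√170 ≈ 13.038*I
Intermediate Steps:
I(s) = 4 + s
b(J, Q) = 3*Q (b(J, Q) = Q*(5 + (-5 - 1*(-3))) = Q*(5 + (-5 + 3)) = Q*(5 - 2) = Q*3 = 3*Q)
E(A) = -14 - 14*A (E(A) = -14*(A + (4 - 3)) = -14*(A + 1) = -14*(1 + A) = -14 - 14*A)
√(b(-8, 4) + E(12)) = √(3*4 + (-14 - 14*12)) = √(12 + (-14 - 168)) = √(12 - 182) = √(-170) = I*√170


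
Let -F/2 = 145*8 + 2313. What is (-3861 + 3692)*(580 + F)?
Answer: 1075854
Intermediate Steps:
F = -6946 (F = -2*(145*8 + 2313) = -2*(1160 + 2313) = -2*3473 = -6946)
(-3861 + 3692)*(580 + F) = (-3861 + 3692)*(580 - 6946) = -169*(-6366) = 1075854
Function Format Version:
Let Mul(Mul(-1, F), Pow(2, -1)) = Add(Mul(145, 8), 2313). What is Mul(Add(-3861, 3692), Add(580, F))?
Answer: 1075854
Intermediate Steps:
F = -6946 (F = Mul(-2, Add(Mul(145, 8), 2313)) = Mul(-2, Add(1160, 2313)) = Mul(-2, 3473) = -6946)
Mul(Add(-3861, 3692), Add(580, F)) = Mul(Add(-3861, 3692), Add(580, -6946)) = Mul(-169, -6366) = 1075854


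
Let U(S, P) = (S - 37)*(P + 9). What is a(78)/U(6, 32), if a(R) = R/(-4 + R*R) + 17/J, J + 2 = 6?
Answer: -12959/3863840 ≈ -0.0033539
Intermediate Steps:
J = 4 (J = -2 + 6 = 4)
U(S, P) = (-37 + S)*(9 + P)
a(R) = 17/4 + R/(-4 + R**2) (a(R) = R/(-4 + R*R) + 17/4 = R/(-4 + R**2) + 17*(1/4) = R/(-4 + R**2) + 17/4 = 17/4 + R/(-4 + R**2))
a(78)/U(6, 32) = ((-17 + 78 + (17/4)*78**2)/(-4 + 78**2))/(-333 - 37*32 + 9*6 + 32*6) = ((-17 + 78 + (17/4)*6084)/(-4 + 6084))/(-333 - 1184 + 54 + 192) = ((-17 + 78 + 25857)/6080)/(-1271) = ((1/6080)*25918)*(-1/1271) = (12959/3040)*(-1/1271) = -12959/3863840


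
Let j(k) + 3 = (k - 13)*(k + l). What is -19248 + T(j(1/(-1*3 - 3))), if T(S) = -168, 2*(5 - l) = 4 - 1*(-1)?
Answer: -19416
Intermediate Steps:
l = 5/2 (l = 5 - (4 - 1*(-1))/2 = 5 - (4 + 1)/2 = 5 - 1/2*5 = 5 - 5/2 = 5/2 ≈ 2.5000)
j(k) = -3 + (-13 + k)*(5/2 + k) (j(k) = -3 + (k - 13)*(k + 5/2) = -3 + (-13 + k)*(5/2 + k))
-19248 + T(j(1/(-1*3 - 3))) = -19248 - 168 = -19416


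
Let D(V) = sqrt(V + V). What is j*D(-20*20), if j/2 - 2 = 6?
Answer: 320*I*sqrt(2) ≈ 452.55*I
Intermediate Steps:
j = 16 (j = 4 + 2*6 = 4 + 12 = 16)
D(V) = sqrt(2)*sqrt(V) (D(V) = sqrt(2*V) = sqrt(2)*sqrt(V))
j*D(-20*20) = 16*(sqrt(2)*sqrt(-20*20)) = 16*(sqrt(2)*sqrt(-400)) = 16*(sqrt(2)*(20*I)) = 16*(20*I*sqrt(2)) = 320*I*sqrt(2)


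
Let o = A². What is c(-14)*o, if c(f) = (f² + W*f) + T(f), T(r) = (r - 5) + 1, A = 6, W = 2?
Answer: 5400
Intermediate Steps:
T(r) = -4 + r (T(r) = (-5 + r) + 1 = -4 + r)
c(f) = -4 + f² + 3*f (c(f) = (f² + 2*f) + (-4 + f) = -4 + f² + 3*f)
o = 36 (o = 6² = 36)
c(-14)*o = (-4 + (-14)² + 3*(-14))*36 = (-4 + 196 - 42)*36 = 150*36 = 5400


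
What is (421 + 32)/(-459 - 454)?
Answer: -453/913 ≈ -0.49617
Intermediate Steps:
(421 + 32)/(-459 - 454) = 453/(-913) = 453*(-1/913) = -453/913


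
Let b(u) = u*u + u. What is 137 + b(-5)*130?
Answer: 2737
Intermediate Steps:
b(u) = u + u² (b(u) = u² + u = u + u²)
137 + b(-5)*130 = 137 - 5*(1 - 5)*130 = 137 - 5*(-4)*130 = 137 + 20*130 = 137 + 2600 = 2737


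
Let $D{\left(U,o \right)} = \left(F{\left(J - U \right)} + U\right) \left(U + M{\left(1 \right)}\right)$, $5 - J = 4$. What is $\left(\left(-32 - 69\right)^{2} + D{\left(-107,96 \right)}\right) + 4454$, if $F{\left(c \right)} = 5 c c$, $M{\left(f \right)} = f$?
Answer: $-6155923$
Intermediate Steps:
$J = 1$ ($J = 5 - 4 = 1$)
$F{\left(c \right)} = 5 c^{2}$
$D{\left(U,o \right)} = \left(1 + U\right) \left(U + 5 \left(1 - U\right)^{2}\right)$ ($D{\left(U,o \right)} = \left(5 \left(1 - U\right)^{2} + U\right) \left(U + 1\right) = \left(U + 5 \left(1 - U\right)^{2}\right) \left(1 + U\right) = \left(1 + U\right) \left(U + 5 \left(1 - U\right)^{2}\right)$)
$\left(\left(-32 - 69\right)^{2} + D{\left(-107,96 \right)}\right) + 4454 = \left(\left(-32 - 69\right)^{2} + \left(5 - -428 - 4 \left(-107\right)^{2} + 5 \left(-107\right)^{3}\right)\right) + 4454 = \left(\left(-101\right)^{2} + \left(5 + 428 - 45796 + 5 \left(-1225043\right)\right)\right) + 4454 = \left(10201 + \left(5 + 428 - 45796 - 6125215\right)\right) + 4454 = \left(10201 - 6170578\right) + 4454 = -6160377 + 4454 = -6155923$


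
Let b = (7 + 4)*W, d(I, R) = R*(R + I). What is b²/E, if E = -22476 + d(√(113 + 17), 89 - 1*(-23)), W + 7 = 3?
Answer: -92444/466413 - 13552*√130/6063369 ≈ -0.22369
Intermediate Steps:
W = -4 (W = -7 + 3 = -4)
d(I, R) = R*(I + R)
E = -9932 + 112*√130 (E = -22476 + (89 - 1*(-23))*(√(113 + 17) + (89 - 1*(-23))) = -22476 + (89 + 23)*(√130 + (89 + 23)) = -22476 + 112*(√130 + 112) = -22476 + 112*(112 + √130) = -22476 + (12544 + 112*√130) = -9932 + 112*√130 ≈ -8655.0)
b = -44 (b = (7 + 4)*(-4) = 11*(-4) = -44)
b²/E = (-44)²/(-9932 + 112*√130) = 1936/(-9932 + 112*√130)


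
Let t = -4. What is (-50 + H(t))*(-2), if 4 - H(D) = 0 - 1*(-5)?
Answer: 102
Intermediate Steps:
H(D) = -1 (H(D) = 4 - (0 - 1*(-5)) = 4 - (0 + 5) = 4 - 1*5 = 4 - 5 = -1)
(-50 + H(t))*(-2) = (-50 - 1)*(-2) = -51*(-2) = 102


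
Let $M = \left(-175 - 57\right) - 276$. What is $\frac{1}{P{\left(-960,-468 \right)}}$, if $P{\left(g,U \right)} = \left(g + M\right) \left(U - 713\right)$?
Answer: $\frac{1}{1733708} \approx 5.768 \cdot 10^{-7}$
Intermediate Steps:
$M = -508$ ($M = -232 - 276 = -508$)
$P{\left(g,U \right)} = \left(-713 + U\right) \left(-508 + g\right)$ ($P{\left(g,U \right)} = \left(g - 508\right) \left(U - 713\right) = \left(-508 + g\right) \left(-713 + U\right) = \left(-713 + U\right) \left(-508 + g\right)$)
$\frac{1}{P{\left(-960,-468 \right)}} = \frac{1}{362204 - -684480 - -237744 - -449280} = \frac{1}{362204 + 684480 + 237744 + 449280} = \frac{1}{1733708}$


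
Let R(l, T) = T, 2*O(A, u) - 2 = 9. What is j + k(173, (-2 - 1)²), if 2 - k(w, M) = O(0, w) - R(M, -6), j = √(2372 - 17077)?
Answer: -19/2 + I*√14705 ≈ -9.5 + 121.26*I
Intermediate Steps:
O(A, u) = 11/2 (O(A, u) = 1 + (½)*9 = 1 + 9/2 = 11/2)
j = I*√14705 (j = √(-14705) = I*√14705 ≈ 121.26*I)
k(w, M) = -19/2 (k(w, M) = 2 - (11/2 - 1*(-6)) = 2 - (11/2 + 6) = 2 - 1*23/2 = 2 - 23/2 = -19/2)
j + k(173, (-2 - 1)²) = I*√14705 - 19/2 = -19/2 + I*√14705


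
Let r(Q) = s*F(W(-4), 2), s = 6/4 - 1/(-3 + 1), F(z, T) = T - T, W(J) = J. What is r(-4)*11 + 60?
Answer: 60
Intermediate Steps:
F(z, T) = 0
s = 2 (s = 6*(¼) - 1/(-2) = 3/2 - 1*(-½) = 3/2 + ½ = 2)
r(Q) = 0 (r(Q) = 2*0 = 0)
r(-4)*11 + 60 = 0*11 + 60 = 0 + 60 = 60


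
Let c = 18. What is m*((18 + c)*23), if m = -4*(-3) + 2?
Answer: 11592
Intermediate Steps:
m = 14 (m = 12 + 2 = 14)
m*((18 + c)*23) = 14*((18 + 18)*23) = 14*(36*23) = 14*828 = 11592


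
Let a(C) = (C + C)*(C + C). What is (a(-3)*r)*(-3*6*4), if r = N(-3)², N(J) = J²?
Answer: -209952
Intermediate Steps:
r = 81 (r = ((-3)²)² = 9² = 81)
a(C) = 4*C² (a(C) = (2*C)*(2*C) = 4*C²)
(a(-3)*r)*(-3*6*4) = ((4*(-3)²)*81)*(-3*6*4) = ((4*9)*81)*(-18*4) = (36*81)*(-72) = 2916*(-72) = -209952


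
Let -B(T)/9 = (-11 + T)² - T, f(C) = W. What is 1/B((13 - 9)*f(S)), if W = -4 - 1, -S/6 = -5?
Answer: -1/8829 ≈ -0.00011326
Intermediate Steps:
S = 30 (S = -6*(-5) = 30)
W = -5
f(C) = -5
B(T) = -9*(-11 + T)² + 9*T (B(T) = -9*((-11 + T)² - T) = -9*(-11 + T)² + 9*T)
1/B((13 - 9)*f(S)) = 1/(-9*(-11 + (13 - 9)*(-5))² + 9*((13 - 9)*(-5))) = 1/(-9*(-11 + 4*(-5))² + 9*(4*(-5))) = 1/(-9*(-11 - 20)² + 9*(-20)) = 1/(-9*(-31)² - 180) = 1/(-9*961 - 180) = 1/(-8649 - 180) = 1/(-8829) = -1/8829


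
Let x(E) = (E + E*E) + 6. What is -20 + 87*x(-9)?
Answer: 6766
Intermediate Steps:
x(E) = 6 + E + E**2 (x(E) = (E + E**2) + 6 = 6 + E + E**2)
-20 + 87*x(-9) = -20 + 87*(6 - 9 + (-9)**2) = -20 + 87*(6 - 9 + 81) = -20 + 87*78 = -20 + 6786 = 6766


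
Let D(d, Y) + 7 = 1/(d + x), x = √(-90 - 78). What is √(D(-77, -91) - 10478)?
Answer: √2*√((403673 - 10485*I*√42)/(-77 + 2*I*√42)) ≈ 1.0381e-5 - 102.4*I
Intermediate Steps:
x = 2*I*√42 (x = √(-168) = 2*I*√42 ≈ 12.961*I)
D(d, Y) = -7 + 1/(d + 2*I*√42)
√(D(-77, -91) - 10478) = √((1 - 7*(-77) - 14*I*√42)/(-77 + 2*I*√42) - 10478) = √((1 + 539 - 14*I*√42)/(-77 + 2*I*√42) - 10478) = √((540 - 14*I*√42)/(-77 + 2*I*√42) - 10478) = √(-10478 + (540 - 14*I*√42)/(-77 + 2*I*√42))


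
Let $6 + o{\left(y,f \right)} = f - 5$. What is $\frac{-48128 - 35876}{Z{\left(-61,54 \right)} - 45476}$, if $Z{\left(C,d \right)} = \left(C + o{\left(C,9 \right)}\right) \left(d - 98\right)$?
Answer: $\frac{21001}{10676} \approx 1.9671$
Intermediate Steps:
$o{\left(y,f \right)} = -11 + f$ ($o{\left(y,f \right)} = -6 + \left(f - 5\right) = -6 + \left(-5 + f\right) = -11 + f$)
$Z{\left(C,d \right)} = \left(-98 + d\right) \left(-2 + C\right)$ ($Z{\left(C,d \right)} = \left(C + \left(-11 + 9\right)\right) \left(d - 98\right) = \left(C - 2\right) \left(-98 + d\right) = \left(-2 + C\right) \left(-98 + d\right) = \left(-98 + d\right) \left(-2 + C\right)$)
$\frac{-48128 - 35876}{Z{\left(-61,54 \right)} - 45476} = \frac{-48128 - 35876}{\left(196 - -5978 - 108 - 3294\right) - 45476} = - \frac{84004}{\left(196 + 5978 - 108 - 3294\right) - 45476} = - \frac{84004}{2772 - 45476} = - \frac{84004}{-42704} = \left(-84004\right) \left(- \frac{1}{42704}\right) = \frac{21001}{10676}$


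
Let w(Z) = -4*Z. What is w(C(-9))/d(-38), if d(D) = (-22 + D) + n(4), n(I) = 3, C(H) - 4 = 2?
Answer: 8/19 ≈ 0.42105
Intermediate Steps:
C(H) = 6 (C(H) = 4 + 2 = 6)
d(D) = -19 + D (d(D) = (-22 + D) + 3 = -19 + D)
w(C(-9))/d(-38) = (-4*6)/(-19 - 38) = -24/(-57) = -24*(-1/57) = 8/19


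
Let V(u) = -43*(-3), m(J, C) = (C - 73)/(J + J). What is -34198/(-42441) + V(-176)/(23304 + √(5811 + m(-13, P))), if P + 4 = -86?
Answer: 11306683578254/13936277704629 - 3*√3932474/328368269 ≈ 0.81129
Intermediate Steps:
P = -90 (P = -4 - 86 = -90)
m(J, C) = (-73 + C)/(2*J) (m(J, C) = (-73 + C)/((2*J)) = (-73 + C)*(1/(2*J)) = (-73 + C)/(2*J))
V(u) = 129
-34198/(-42441) + V(-176)/(23304 + √(5811 + m(-13, P))) = -34198/(-42441) + 129/(23304 + √(5811 + (½)*(-73 - 90)/(-13))) = -34198*(-1/42441) + 129/(23304 + √(5811 + (½)*(-1/13)*(-163))) = 34198/42441 + 129/(23304 + √(5811 + 163/26)) = 34198/42441 + 129/(23304 + √(151249/26)) = 34198/42441 + 129/(23304 + √3932474/26)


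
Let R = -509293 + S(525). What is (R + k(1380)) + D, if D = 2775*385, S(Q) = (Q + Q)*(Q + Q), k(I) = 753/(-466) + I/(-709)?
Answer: 548975546351/330394 ≈ 1.6616e+6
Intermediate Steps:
k(I) = -753/466 - I/709 (k(I) = 753*(-1/466) + I*(-1/709) = -753/466 - I/709)
S(Q) = 4*Q² (S(Q) = (2*Q)*(2*Q) = 4*Q²)
D = 1068375
R = 593207 (R = -509293 + 4*525² = -509293 + 4*275625 = -509293 + 1102500 = 593207)
(R + k(1380)) + D = (593207 + (-753/466 - 1/709*1380)) + 1068375 = (593207 + (-753/466 - 1380/709)) + 1068375 = (593207 - 1176957/330394) + 1068375 = 195990856601/330394 + 1068375 = 548975546351/330394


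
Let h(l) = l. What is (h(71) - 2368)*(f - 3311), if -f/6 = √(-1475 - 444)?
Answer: 7605367 + 13782*I*√1919 ≈ 7.6054e+6 + 6.0374e+5*I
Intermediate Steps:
f = -6*I*√1919 (f = -6*√(-1475 - 444) = -6*I*√1919 ≈ -262.84*I)
(h(71) - 2368)*(f - 3311) = (71 - 2368)*(-6*I*√1919 - 3311) = -2297*(-3311 - 6*I*√1919) = 7605367 + 13782*I*√1919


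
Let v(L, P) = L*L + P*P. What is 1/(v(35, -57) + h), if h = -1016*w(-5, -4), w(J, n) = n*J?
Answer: -1/15846 ≈ -6.3107e-5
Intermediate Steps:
v(L, P) = L**2 + P**2
w(J, n) = J*n
h = -20320 (h = -(-5080)*(-4) = -1016*20 = -20320)
1/(v(35, -57) + h) = 1/((35**2 + (-57)**2) - 20320) = 1/((1225 + 3249) - 20320) = 1/(4474 - 20320) = 1/(-15846) = -1/15846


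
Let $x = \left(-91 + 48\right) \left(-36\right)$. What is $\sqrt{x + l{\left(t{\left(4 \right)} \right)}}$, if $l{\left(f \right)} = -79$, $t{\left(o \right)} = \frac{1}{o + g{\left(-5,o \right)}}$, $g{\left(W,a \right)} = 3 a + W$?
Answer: $\sqrt{1469} \approx 38.328$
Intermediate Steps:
$g{\left(W,a \right)} = W + 3 a$
$t{\left(o \right)} = \frac{1}{-5 + 4 o}$ ($t{\left(o \right)} = \frac{1}{o + \left(-5 + 3 o\right)} = \frac{1}{-5 + 4 o}$)
$x = 1548$ ($x = \left(-43\right) \left(-36\right) = 1548$)
$\sqrt{x + l{\left(t{\left(4 \right)} \right)}} = \sqrt{1548 - 79} = \sqrt{1469}$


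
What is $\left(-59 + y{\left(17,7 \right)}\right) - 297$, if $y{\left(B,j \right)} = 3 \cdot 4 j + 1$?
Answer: $-271$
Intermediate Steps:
$y{\left(B,j \right)} = 1 + 12 j$ ($y{\left(B,j \right)} = 12 j + 1 = 1 + 12 j$)
$\left(-59 + y{\left(17,7 \right)}\right) - 297 = \left(-59 + \left(1 + 12 \cdot 7\right)\right) - 297 = \left(-59 + \left(1 + 84\right)\right) - 297 = \left(-59 + 85\right) - 297 = 26 - 297 = -271$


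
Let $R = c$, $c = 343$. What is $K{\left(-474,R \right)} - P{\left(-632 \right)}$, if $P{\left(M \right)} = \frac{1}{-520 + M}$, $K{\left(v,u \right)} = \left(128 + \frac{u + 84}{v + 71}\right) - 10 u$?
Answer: $- \frac{1533464813}{464256} \approx -3303.1$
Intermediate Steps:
$R = 343$
$K{\left(v,u \right)} = 128 - 10 u + \frac{84 + u}{71 + v}$ ($K{\left(v,u \right)} = \left(128 + \frac{84 + u}{71 + v}\right) - 10 u = 128 - 10 u + \frac{84 + u}{71 + v}$)
$K{\left(-474,R \right)} - P{\left(-632 \right)} = \frac{9172 - 243187 + 128 \left(-474\right) - 3430 \left(-474\right)}{71 - 474} - \frac{1}{-520 - 632} = \frac{9172 - 243187 - 60672 + 1625820}{-403} - \frac{1}{-1152} = \left(- \frac{1}{403}\right) 1331133 - - \frac{1}{1152} = - \frac{1331133}{403} + \frac{1}{1152} = - \frac{1533464813}{464256}$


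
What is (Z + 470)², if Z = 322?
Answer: 627264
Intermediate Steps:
(Z + 470)² = (322 + 470)² = 792² = 627264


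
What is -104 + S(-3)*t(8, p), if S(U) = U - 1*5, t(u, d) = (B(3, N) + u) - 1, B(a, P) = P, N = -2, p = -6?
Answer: -144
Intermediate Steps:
t(u, d) = -3 + u (t(u, d) = (-2 + u) - 1 = -3 + u)
S(U) = -5 + U (S(U) = U - 5 = -5 + U)
-104 + S(-3)*t(8, p) = -104 + (-5 - 3)*(-3 + 8) = -104 - 8*5 = -104 - 40 = -144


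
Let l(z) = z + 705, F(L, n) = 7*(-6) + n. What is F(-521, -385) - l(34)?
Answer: -1166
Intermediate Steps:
F(L, n) = -42 + n
l(z) = 705 + z
F(-521, -385) - l(34) = (-42 - 385) - (705 + 34) = -427 - 1*739 = -427 - 739 = -1166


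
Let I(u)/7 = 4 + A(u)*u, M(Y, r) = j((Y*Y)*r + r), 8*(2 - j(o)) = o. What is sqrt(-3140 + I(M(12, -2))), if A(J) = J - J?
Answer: 2*I*sqrt(778) ≈ 55.785*I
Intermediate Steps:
j(o) = 2 - o/8
M(Y, r) = 2 - r/8 - r*Y**2/8 (M(Y, r) = 2 - ((Y*Y)*r + r)/8 = 2 - (Y**2*r + r)/8 = 2 - (r*Y**2 + r)/8 = 2 - (r + r*Y**2)/8 = 2 + (-r/8 - r*Y**2/8) = 2 - r/8 - r*Y**2/8)
A(J) = 0
I(u) = 28 (I(u) = 7*(4 + 0*u) = 7*(4 + 0) = 7*4 = 28)
sqrt(-3140 + I(M(12, -2))) = sqrt(-3140 + 28) = sqrt(-3112) = 2*I*sqrt(778)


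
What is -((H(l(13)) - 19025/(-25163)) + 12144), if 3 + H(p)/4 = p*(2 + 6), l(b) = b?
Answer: -315764349/25163 ≈ -12549.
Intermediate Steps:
H(p) = -12 + 32*p (H(p) = -12 + 4*(p*(2 + 6)) = -12 + 4*(p*8) = -12 + 4*(8*p) = -12 + 32*p)
-((H(l(13)) - 19025/(-25163)) + 12144) = -(((-12 + 32*13) - 19025/(-25163)) + 12144) = -(((-12 + 416) - 19025*(-1/25163)) + 12144) = -((404 + 19025/25163) + 12144) = -(10184877/25163 + 12144) = -1*315764349/25163 = -315764349/25163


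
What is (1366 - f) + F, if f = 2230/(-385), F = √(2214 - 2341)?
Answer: 105628/77 + I*√127 ≈ 1371.8 + 11.269*I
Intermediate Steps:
F = I*√127 (F = √(-127) = I*√127 ≈ 11.269*I)
f = -446/77 (f = 2230*(-1/385) = -446/77 ≈ -5.7922)
(1366 - f) + F = (1366 - 1*(-446/77)) + I*√127 = (1366 + 446/77) + I*√127 = 105628/77 + I*√127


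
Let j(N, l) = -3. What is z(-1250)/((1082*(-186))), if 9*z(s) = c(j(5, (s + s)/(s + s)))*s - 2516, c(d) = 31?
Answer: 20633/905634 ≈ 0.022783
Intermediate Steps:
z(s) = -2516/9 + 31*s/9 (z(s) = (31*s - 2516)/9 = (-2516 + 31*s)/9 = -2516/9 + 31*s/9)
z(-1250)/((1082*(-186))) = (-2516/9 + (31/9)*(-1250))/((1082*(-186))) = (-2516/9 - 38750/9)/(-201252) = -41266/9*(-1/201252) = 20633/905634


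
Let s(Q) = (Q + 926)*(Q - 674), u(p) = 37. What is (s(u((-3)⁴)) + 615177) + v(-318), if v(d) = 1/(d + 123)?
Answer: 340469/195 ≈ 1746.0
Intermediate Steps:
v(d) = 1/(123 + d)
s(Q) = (-674 + Q)*(926 + Q) (s(Q) = (926 + Q)*(-674 + Q) = (-674 + Q)*(926 + Q))
(s(u((-3)⁴)) + 615177) + v(-318) = ((-624124 + 37² + 252*37) + 615177) + 1/(123 - 318) = ((-624124 + 1369 + 9324) + 615177) + 1/(-195) = (-613431 + 615177) - 1/195 = 1746 - 1/195 = 340469/195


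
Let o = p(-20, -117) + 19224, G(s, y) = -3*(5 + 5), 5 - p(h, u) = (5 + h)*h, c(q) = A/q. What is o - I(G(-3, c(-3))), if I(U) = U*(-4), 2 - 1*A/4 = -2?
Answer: 18809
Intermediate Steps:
A = 16 (A = 8 - 4*(-2) = 8 + 8 = 16)
c(q) = 16/q
p(h, u) = 5 - h*(5 + h) (p(h, u) = 5 - (5 + h)*h = 5 - h*(5 + h))
G(s, y) = -30 (G(s, y) = -3*10 = -30)
o = 18929 (o = (5 - 1*(-20)² - 5*(-20)) + 19224 = (5 - 1*400 + 100) + 19224 = (5 - 400 + 100) + 19224 = -295 + 19224 = 18929)
I(U) = -4*U
o - I(G(-3, c(-3))) = 18929 - (-4)*(-30) = 18929 - 1*120 = 18929 - 120 = 18809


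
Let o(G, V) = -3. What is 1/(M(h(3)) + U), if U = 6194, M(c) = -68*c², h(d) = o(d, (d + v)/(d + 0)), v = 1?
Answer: 1/5582 ≈ 0.00017915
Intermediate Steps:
h(d) = -3
1/(M(h(3)) + U) = 1/(-68*(-3)² + 6194) = 1/(-68*9 + 6194) = 1/(-612 + 6194) = 1/5582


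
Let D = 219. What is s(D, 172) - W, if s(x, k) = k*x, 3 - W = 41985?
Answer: 79650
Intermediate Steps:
W = -41982 (W = 3 - 1*41985 = 3 - 41985 = -41982)
s(D, 172) - W = 172*219 - 1*(-41982) = 37668 + 41982 = 79650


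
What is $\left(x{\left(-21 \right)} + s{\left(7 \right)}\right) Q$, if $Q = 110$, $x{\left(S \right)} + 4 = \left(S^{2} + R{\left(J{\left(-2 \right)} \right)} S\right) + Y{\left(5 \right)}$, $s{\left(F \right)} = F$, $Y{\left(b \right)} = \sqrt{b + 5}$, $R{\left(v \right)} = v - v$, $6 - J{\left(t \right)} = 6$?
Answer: $48840 + 110 \sqrt{10} \approx 49188.0$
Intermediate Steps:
$J{\left(t \right)} = 0$ ($J{\left(t \right)} = 6 - 6 = 0$)
$R{\left(v \right)} = 0$
$Y{\left(b \right)} = \sqrt{5 + b}$
$x{\left(S \right)} = -4 + \sqrt{10} + S^{2}$ ($x{\left(S \right)} = -4 + \left(\left(S^{2} + 0 S\right) + \sqrt{5 + 5}\right) = -4 + \left(\left(S^{2} + 0\right) + \sqrt{10}\right) = -4 + \left(S^{2} + \sqrt{10}\right) = -4 + \left(\sqrt{10} + S^{2}\right) = -4 + \sqrt{10} + S^{2}$)
$\left(x{\left(-21 \right)} + s{\left(7 \right)}\right) Q = \left(\left(-4 + \sqrt{10} + \left(-21\right)^{2}\right) + 7\right) 110 = \left(\left(-4 + \sqrt{10} + 441\right) + 7\right) 110 = \left(\left(437 + \sqrt{10}\right) + 7\right) 110 = \left(444 + \sqrt{10}\right) 110 = 48840 + 110 \sqrt{10}$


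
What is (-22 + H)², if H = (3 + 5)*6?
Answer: 676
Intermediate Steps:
H = 48 (H = 8*6 = 48)
(-22 + H)² = (-22 + 48)² = 26² = 676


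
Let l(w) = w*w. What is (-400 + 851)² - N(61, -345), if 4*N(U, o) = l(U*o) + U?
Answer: -221039241/2 ≈ -1.1052e+8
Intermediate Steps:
l(w) = w²
N(U, o) = U/4 + U²*o²/4 (N(U, o) = ((U*o)² + U)/4 = (U²*o² + U)/4 = (U + U²*o²)/4 = U/4 + U²*o²/4)
(-400 + 851)² - N(61, -345) = (-400 + 851)² - 61*(1 + 61*(-345)²)/4 = 451² - 61*(1 + 61*119025)/4 = 203401 - 61*(1 + 7260525)/4 = 203401 - 61*7260526/4 = 203401 - 1*221446043/2 = 203401 - 221446043/2 = -221039241/2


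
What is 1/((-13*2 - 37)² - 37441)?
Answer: -1/33472 ≈ -2.9876e-5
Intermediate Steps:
1/((-13*2 - 37)² - 37441) = 1/((-26 - 37)² - 37441) = 1/((-63)² - 37441) = 1/(3969 - 37441) = 1/(-33472) = -1/33472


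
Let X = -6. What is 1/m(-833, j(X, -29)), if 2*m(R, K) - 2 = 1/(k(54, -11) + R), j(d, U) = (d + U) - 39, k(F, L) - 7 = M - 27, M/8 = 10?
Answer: 1546/1545 ≈ 1.0006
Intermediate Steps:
M = 80 (M = 8*10 = 80)
k(F, L) = 60 (k(F, L) = 7 + (80 - 27) = 7 + 53 = 60)
j(d, U) = -39 + U + d (j(d, U) = (U + d) - 39 = -39 + U + d)
m(R, K) = 1 + 1/(2*(60 + R))
1/m(-833, j(X, -29)) = 1/((121/2 - 833)/(60 - 833)) = 1/(-1545/2/(-773)) = 1/(-1/773*(-1545/2)) = 1/(1545/1546) = 1546/1545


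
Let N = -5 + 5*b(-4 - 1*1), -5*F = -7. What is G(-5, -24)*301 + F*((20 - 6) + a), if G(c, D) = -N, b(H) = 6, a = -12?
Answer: -37611/5 ≈ -7522.2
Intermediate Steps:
F = 7/5 (F = -1/5*(-7) = 7/5 ≈ 1.4000)
N = 25 (N = -5 + 5*6 = -5 + 30 = 25)
G(c, D) = -25 (G(c, D) = -1*25 = -25)
G(-5, -24)*301 + F*((20 - 6) + a) = -25*301 + 7*((20 - 6) - 12)/5 = -7525 + 7*(14 - 12)/5 = -7525 + (7/5)*2 = -7525 + 14/5 = -37611/5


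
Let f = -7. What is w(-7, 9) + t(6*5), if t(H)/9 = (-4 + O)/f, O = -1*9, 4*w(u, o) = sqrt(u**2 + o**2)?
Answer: 117/7 + sqrt(130)/4 ≈ 19.565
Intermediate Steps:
w(u, o) = sqrt(o**2 + u**2)/4 (w(u, o) = sqrt(u**2 + o**2)/4 = sqrt(o**2 + u**2)/4)
O = -9
t(H) = 117/7 (t(H) = 9*((-4 - 9)/(-7)) = 9*(-13*(-1/7)) = 9*(13/7) = 117/7)
w(-7, 9) + t(6*5) = sqrt(9**2 + (-7)**2)/4 + 117/7 = sqrt(81 + 49)/4 + 117/7 = sqrt(130)/4 + 117/7 = 117/7 + sqrt(130)/4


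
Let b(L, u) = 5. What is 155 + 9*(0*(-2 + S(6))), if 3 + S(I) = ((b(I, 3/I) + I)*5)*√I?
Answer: 155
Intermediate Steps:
S(I) = -3 + √I*(25 + 5*I) (S(I) = -3 + ((5 + I)*5)*√I = -3 + (25 + 5*I)*√I = -3 + √I*(25 + 5*I))
155 + 9*(0*(-2 + S(6))) = 155 + 9*(0*(-2 + (-3 + 5*6^(3/2) + 25*√6))) = 155 + 9*(0*(-2 + (-3 + 5*(6*√6) + 25*√6))) = 155 + 9*(0*(-2 + (-3 + 30*√6 + 25*√6))) = 155 + 9*(0*(-2 + (-3 + 55*√6))) = 155 + 9*(0*(-5 + 55*√6)) = 155 + 9*0 = 155 + 0 = 155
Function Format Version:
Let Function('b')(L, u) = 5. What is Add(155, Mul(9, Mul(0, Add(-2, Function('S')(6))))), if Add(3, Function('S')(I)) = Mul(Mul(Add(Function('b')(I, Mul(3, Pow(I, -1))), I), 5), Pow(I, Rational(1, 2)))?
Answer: 155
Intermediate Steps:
Function('S')(I) = Add(-3, Mul(Pow(I, Rational(1, 2)), Add(25, Mul(5, I)))) (Function('S')(I) = Add(-3, Mul(Mul(Add(5, I), 5), Pow(I, Rational(1, 2)))) = Add(-3, Mul(Add(25, Mul(5, I)), Pow(I, Rational(1, 2)))) = Add(-3, Mul(Pow(I, Rational(1, 2)), Add(25, Mul(5, I)))))
Add(155, Mul(9, Mul(0, Add(-2, Function('S')(6))))) = Add(155, Mul(9, Mul(0, Add(-2, Add(-3, Mul(5, Pow(6, Rational(3, 2))), Mul(25, Pow(6, Rational(1, 2)))))))) = Add(155, Mul(9, Mul(0, Add(-2, Add(-3, Mul(5, Mul(6, Pow(6, Rational(1, 2)))), Mul(25, Pow(6, Rational(1, 2)))))))) = Add(155, Mul(9, Mul(0, Add(-2, Add(-3, Mul(30, Pow(6, Rational(1, 2))), Mul(25, Pow(6, Rational(1, 2)))))))) = Add(155, Mul(9, Mul(0, Add(-2, Add(-3, Mul(55, Pow(6, Rational(1, 2)))))))) = Add(155, Mul(9, Mul(0, Add(-5, Mul(55, Pow(6, Rational(1, 2))))))) = Add(155, Mul(9, 0)) = Add(155, 0) = 155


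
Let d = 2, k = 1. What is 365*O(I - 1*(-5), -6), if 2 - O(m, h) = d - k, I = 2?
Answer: 365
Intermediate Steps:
O(m, h) = 1 (O(m, h) = 2 - (2 - 1*1) = 2 - (2 - 1) = 2 - 1*1 = 2 - 1 = 1)
365*O(I - 1*(-5), -6) = 365*1 = 365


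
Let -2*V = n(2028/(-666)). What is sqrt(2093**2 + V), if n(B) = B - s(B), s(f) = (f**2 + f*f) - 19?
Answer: sqrt(215895969130)/222 ≈ 2093.0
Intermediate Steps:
s(f) = -19 + 2*f**2 (s(f) = (f**2 + f**2) - 19 = 2*f**2 - 19 = -19 + 2*f**2)
n(B) = 19 + B - 2*B**2 (n(B) = B - (-19 + 2*B**2) = B + (19 - 2*B**2) = 19 + B - 2*B**2)
V = 31907/24642 (V = -(19 + 2028/(-666) - 2*(2028/(-666))**2)/2 = -(19 + 2028*(-1/666) - 2*(2028*(-1/666))**2)/2 = -(19 - 338/111 - 2*(-338/111)**2)/2 = -(19 - 338/111 - 2*114244/12321)/2 = -(19 - 338/111 - 228488/12321)/2 = -1/2*(-31907/12321) = 31907/24642 ≈ 1.2948)
sqrt(2093**2 + V) = sqrt(2093**2 + 31907/24642) = sqrt(4380649 + 31907/24642) = sqrt(107947984565/24642) = sqrt(215895969130)/222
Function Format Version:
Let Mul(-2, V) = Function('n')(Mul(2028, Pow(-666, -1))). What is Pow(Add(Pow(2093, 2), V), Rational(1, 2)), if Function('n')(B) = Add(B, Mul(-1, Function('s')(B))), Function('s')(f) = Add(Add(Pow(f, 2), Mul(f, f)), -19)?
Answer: Mul(Rational(1, 222), Pow(215895969130, Rational(1, 2))) ≈ 2093.0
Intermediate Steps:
Function('s')(f) = Add(-19, Mul(2, Pow(f, 2))) (Function('s')(f) = Add(Add(Pow(f, 2), Pow(f, 2)), -19) = Add(Mul(2, Pow(f, 2)), -19) = Add(-19, Mul(2, Pow(f, 2))))
Function('n')(B) = Add(19, B, Mul(-2, Pow(B, 2))) (Function('n')(B) = Add(B, Mul(-1, Add(-19, Mul(2, Pow(B, 2))))) = Add(B, Add(19, Mul(-2, Pow(B, 2)))) = Add(19, B, Mul(-2, Pow(B, 2))))
V = Rational(31907, 24642) (V = Mul(Rational(-1, 2), Add(19, Mul(2028, Pow(-666, -1)), Mul(-2, Pow(Mul(2028, Pow(-666, -1)), 2)))) = Mul(Rational(-1, 2), Add(19, Mul(2028, Rational(-1, 666)), Mul(-2, Pow(Mul(2028, Rational(-1, 666)), 2)))) = Mul(Rational(-1, 2), Add(19, Rational(-338, 111), Mul(-2, Pow(Rational(-338, 111), 2)))) = Mul(Rational(-1, 2), Add(19, Rational(-338, 111), Mul(-2, Rational(114244, 12321)))) = Mul(Rational(-1, 2), Add(19, Rational(-338, 111), Rational(-228488, 12321))) = Mul(Rational(-1, 2), Rational(-31907, 12321)) = Rational(31907, 24642) ≈ 1.2948)
Pow(Add(Pow(2093, 2), V), Rational(1, 2)) = Pow(Add(Pow(2093, 2), Rational(31907, 24642)), Rational(1, 2)) = Pow(Add(4380649, Rational(31907, 24642)), Rational(1, 2)) = Pow(Rational(107947984565, 24642), Rational(1, 2)) = Mul(Rational(1, 222), Pow(215895969130, Rational(1, 2)))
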